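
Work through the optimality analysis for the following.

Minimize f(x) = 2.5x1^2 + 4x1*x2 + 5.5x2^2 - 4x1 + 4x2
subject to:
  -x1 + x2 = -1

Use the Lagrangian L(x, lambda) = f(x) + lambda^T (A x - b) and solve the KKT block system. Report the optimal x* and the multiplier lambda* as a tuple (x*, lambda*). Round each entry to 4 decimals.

Form the Lagrangian:
  L(x, lambda) = (1/2) x^T Q x + c^T x + lambda^T (A x - b)
Stationarity (grad_x L = 0): Q x + c + A^T lambda = 0.
Primal feasibility: A x = b.

This gives the KKT block system:
  [ Q   A^T ] [ x     ]   [-c ]
  [ A    0  ] [ lambda ] = [ b ]

Solving the linear system:
  x*      = (0.625, -0.375)
  lambda* = (-2.375)
  f(x*)   = -3.1875

x* = (0.625, -0.375), lambda* = (-2.375)


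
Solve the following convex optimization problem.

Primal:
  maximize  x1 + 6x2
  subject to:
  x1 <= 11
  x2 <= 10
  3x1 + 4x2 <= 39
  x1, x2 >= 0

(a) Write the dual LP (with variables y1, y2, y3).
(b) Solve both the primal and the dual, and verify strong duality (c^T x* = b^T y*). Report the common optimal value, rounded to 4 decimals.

The standard primal-dual pair for 'max c^T x s.t. A x <= b, x >= 0' is:
  Dual:  min b^T y  s.t.  A^T y >= c,  y >= 0.

So the dual LP is:
  minimize  11y1 + 10y2 + 39y3
  subject to:
    y1 + 3y3 >= 1
    y2 + 4y3 >= 6
    y1, y2, y3 >= 0

Solving the primal: x* = (0, 9.75).
  primal value c^T x* = 58.5.
Solving the dual: y* = (0, 0, 1.5).
  dual value b^T y* = 58.5.
Strong duality: c^T x* = b^T y*. Confirmed.

58.5


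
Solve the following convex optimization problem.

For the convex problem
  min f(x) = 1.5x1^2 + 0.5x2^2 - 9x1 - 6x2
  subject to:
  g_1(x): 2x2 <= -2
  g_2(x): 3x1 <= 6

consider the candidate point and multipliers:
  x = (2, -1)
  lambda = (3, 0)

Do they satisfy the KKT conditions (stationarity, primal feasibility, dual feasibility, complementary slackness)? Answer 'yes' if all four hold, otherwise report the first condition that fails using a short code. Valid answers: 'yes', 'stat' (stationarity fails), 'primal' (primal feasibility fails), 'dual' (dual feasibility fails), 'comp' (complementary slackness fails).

Gradient of f: grad f(x) = Q x + c = (-3, -7)
Constraint values g_i(x) = a_i^T x - b_i:
  g_1((2, -1)) = 0
  g_2((2, -1)) = 0
Stationarity residual: grad f(x) + sum_i lambda_i a_i = (-3, -1)
  -> stationarity FAILS
Primal feasibility (all g_i <= 0): OK
Dual feasibility (all lambda_i >= 0): OK
Complementary slackness (lambda_i * g_i(x) = 0 for all i): OK

Verdict: the first failing condition is stationarity -> stat.

stat


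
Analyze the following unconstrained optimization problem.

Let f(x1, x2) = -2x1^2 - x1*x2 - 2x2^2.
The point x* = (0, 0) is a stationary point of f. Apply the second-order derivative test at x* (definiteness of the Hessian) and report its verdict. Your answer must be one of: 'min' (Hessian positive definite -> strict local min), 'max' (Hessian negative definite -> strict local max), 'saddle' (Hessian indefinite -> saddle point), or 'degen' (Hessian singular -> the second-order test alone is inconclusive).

Compute the Hessian H = grad^2 f:
  H = [[-4, -1], [-1, -4]]
Verify stationarity: grad f(x*) = H x* + g = (0, 0).
Eigenvalues of H: -5, -3.
Both eigenvalues < 0, so H is negative definite -> x* is a strict local max.

max


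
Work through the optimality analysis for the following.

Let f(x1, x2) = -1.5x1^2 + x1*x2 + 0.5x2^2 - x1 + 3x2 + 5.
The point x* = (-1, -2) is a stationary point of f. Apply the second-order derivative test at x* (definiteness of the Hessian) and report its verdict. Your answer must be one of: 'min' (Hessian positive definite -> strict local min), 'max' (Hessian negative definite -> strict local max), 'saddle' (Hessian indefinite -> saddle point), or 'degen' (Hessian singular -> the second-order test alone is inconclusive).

Compute the Hessian H = grad^2 f:
  H = [[-3, 1], [1, 1]]
Verify stationarity: grad f(x*) = H x* + g = (0, 0).
Eigenvalues of H: -3.2361, 1.2361.
Eigenvalues have mixed signs, so H is indefinite -> x* is a saddle point.

saddle


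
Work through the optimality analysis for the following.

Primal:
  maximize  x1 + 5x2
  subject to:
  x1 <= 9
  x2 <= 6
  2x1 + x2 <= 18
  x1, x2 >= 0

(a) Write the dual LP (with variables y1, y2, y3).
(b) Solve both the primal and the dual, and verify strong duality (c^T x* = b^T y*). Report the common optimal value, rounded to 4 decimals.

The standard primal-dual pair for 'max c^T x s.t. A x <= b, x >= 0' is:
  Dual:  min b^T y  s.t.  A^T y >= c,  y >= 0.

So the dual LP is:
  minimize  9y1 + 6y2 + 18y3
  subject to:
    y1 + 2y3 >= 1
    y2 + y3 >= 5
    y1, y2, y3 >= 0

Solving the primal: x* = (6, 6).
  primal value c^T x* = 36.
Solving the dual: y* = (0, 4.5, 0.5).
  dual value b^T y* = 36.
Strong duality: c^T x* = b^T y*. Confirmed.

36


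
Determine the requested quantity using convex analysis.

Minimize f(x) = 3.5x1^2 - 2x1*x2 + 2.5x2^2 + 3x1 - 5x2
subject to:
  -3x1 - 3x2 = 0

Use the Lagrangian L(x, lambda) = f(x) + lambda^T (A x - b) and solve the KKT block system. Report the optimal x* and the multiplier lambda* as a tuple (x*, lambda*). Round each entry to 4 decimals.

Form the Lagrangian:
  L(x, lambda) = (1/2) x^T Q x + c^T x + lambda^T (A x - b)
Stationarity (grad_x L = 0): Q x + c + A^T lambda = 0.
Primal feasibility: A x = b.

This gives the KKT block system:
  [ Q   A^T ] [ x     ]   [-c ]
  [ A    0  ] [ lambda ] = [ b ]

Solving the linear system:
  x*      = (-0.5, 0.5)
  lambda* = (-0.5)
  f(x*)   = -2

x* = (-0.5, 0.5), lambda* = (-0.5)


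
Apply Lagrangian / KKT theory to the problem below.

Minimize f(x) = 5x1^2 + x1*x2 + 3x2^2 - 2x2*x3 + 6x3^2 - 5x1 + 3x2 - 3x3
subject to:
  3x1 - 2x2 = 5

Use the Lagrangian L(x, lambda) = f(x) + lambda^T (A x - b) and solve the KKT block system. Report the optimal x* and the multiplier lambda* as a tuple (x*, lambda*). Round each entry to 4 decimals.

Form the Lagrangian:
  L(x, lambda) = (1/2) x^T Q x + c^T x + lambda^T (A x - b)
Stationarity (grad_x L = 0): Q x + c + A^T lambda = 0.
Primal feasibility: A x = b.

This gives the KKT block system:
  [ Q   A^T ] [ x     ]   [-c ]
  [ A    0  ] [ lambda ] = [ b ]

Solving the linear system:
  x*      = (0.9709, -1.0437, 0.0761)
  lambda* = (-1.2217)
  f(x*)   = -1.0526

x* = (0.9709, -1.0437, 0.0761), lambda* = (-1.2217)


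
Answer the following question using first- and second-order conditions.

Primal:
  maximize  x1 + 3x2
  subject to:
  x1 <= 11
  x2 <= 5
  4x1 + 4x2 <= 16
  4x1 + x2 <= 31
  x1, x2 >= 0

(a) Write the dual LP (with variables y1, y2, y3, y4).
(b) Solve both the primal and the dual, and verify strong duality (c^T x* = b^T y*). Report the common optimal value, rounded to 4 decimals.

The standard primal-dual pair for 'max c^T x s.t. A x <= b, x >= 0' is:
  Dual:  min b^T y  s.t.  A^T y >= c,  y >= 0.

So the dual LP is:
  minimize  11y1 + 5y2 + 16y3 + 31y4
  subject to:
    y1 + 4y3 + 4y4 >= 1
    y2 + 4y3 + y4 >= 3
    y1, y2, y3, y4 >= 0

Solving the primal: x* = (0, 4).
  primal value c^T x* = 12.
Solving the dual: y* = (0, 0, 0.75, 0).
  dual value b^T y* = 12.
Strong duality: c^T x* = b^T y*. Confirmed.

12


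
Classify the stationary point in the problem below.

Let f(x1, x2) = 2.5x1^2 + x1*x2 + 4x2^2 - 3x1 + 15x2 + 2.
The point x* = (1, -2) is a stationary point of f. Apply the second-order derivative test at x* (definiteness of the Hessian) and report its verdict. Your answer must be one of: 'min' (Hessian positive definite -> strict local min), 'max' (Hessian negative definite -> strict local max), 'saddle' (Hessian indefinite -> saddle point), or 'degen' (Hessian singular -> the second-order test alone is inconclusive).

Compute the Hessian H = grad^2 f:
  H = [[5, 1], [1, 8]]
Verify stationarity: grad f(x*) = H x* + g = (0, 0).
Eigenvalues of H: 4.6972, 8.3028.
Both eigenvalues > 0, so H is positive definite -> x* is a strict local min.

min


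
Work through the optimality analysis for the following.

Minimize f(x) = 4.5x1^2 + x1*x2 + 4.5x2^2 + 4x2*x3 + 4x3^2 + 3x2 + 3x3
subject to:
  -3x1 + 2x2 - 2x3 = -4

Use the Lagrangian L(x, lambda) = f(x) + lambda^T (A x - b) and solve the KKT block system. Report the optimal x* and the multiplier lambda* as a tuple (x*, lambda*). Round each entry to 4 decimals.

Form the Lagrangian:
  L(x, lambda) = (1/2) x^T Q x + c^T x + lambda^T (A x - b)
Stationarity (grad_x L = 0): Q x + c + A^T lambda = 0.
Primal feasibility: A x = b.

This gives the KKT block system:
  [ Q   A^T ] [ x     ]   [-c ]
  [ A    0  ] [ lambda ] = [ b ]

Solving the linear system:
  x*      = (0.5246, -0.8433, 0.3698)
  lambda* = (1.2927)
  f(x*)   = 1.8753

x* = (0.5246, -0.8433, 0.3698), lambda* = (1.2927)


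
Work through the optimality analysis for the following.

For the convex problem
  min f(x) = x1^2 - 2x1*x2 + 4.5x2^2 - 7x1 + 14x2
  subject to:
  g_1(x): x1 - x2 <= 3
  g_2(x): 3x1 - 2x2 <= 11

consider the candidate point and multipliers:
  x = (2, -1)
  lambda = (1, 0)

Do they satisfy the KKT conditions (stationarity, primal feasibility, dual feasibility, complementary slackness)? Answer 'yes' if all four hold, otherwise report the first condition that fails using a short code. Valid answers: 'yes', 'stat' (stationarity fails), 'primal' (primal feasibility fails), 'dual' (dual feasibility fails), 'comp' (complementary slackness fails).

Gradient of f: grad f(x) = Q x + c = (-1, 1)
Constraint values g_i(x) = a_i^T x - b_i:
  g_1((2, -1)) = 0
  g_2((2, -1)) = -3
Stationarity residual: grad f(x) + sum_i lambda_i a_i = (0, 0)
  -> stationarity OK
Primal feasibility (all g_i <= 0): OK
Dual feasibility (all lambda_i >= 0): OK
Complementary slackness (lambda_i * g_i(x) = 0 for all i): OK

Verdict: yes, KKT holds.

yes


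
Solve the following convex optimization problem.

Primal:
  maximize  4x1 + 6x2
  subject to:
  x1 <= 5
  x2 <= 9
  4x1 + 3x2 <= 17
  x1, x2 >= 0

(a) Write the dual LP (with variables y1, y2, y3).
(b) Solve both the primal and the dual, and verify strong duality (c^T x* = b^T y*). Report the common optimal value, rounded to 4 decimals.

The standard primal-dual pair for 'max c^T x s.t. A x <= b, x >= 0' is:
  Dual:  min b^T y  s.t.  A^T y >= c,  y >= 0.

So the dual LP is:
  minimize  5y1 + 9y2 + 17y3
  subject to:
    y1 + 4y3 >= 4
    y2 + 3y3 >= 6
    y1, y2, y3 >= 0

Solving the primal: x* = (0, 5.6667).
  primal value c^T x* = 34.
Solving the dual: y* = (0, 0, 2).
  dual value b^T y* = 34.
Strong duality: c^T x* = b^T y*. Confirmed.

34


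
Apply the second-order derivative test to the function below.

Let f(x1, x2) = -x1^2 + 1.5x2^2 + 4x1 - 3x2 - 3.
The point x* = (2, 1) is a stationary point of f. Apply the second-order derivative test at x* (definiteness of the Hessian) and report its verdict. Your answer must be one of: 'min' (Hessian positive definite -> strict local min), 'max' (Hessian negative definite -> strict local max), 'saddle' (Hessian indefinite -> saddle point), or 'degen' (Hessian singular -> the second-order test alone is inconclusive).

Compute the Hessian H = grad^2 f:
  H = [[-2, 0], [0, 3]]
Verify stationarity: grad f(x*) = H x* + g = (0, 0).
Eigenvalues of H: -2, 3.
Eigenvalues have mixed signs, so H is indefinite -> x* is a saddle point.

saddle


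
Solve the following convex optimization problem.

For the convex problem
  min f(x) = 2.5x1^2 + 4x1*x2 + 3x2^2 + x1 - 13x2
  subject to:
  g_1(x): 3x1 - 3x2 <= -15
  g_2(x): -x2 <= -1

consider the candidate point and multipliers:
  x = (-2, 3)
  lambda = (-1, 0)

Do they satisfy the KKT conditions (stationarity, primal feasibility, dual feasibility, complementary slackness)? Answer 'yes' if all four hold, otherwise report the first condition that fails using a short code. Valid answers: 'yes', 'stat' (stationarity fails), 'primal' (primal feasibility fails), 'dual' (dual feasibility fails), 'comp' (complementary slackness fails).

Gradient of f: grad f(x) = Q x + c = (3, -3)
Constraint values g_i(x) = a_i^T x - b_i:
  g_1((-2, 3)) = 0
  g_2((-2, 3)) = -2
Stationarity residual: grad f(x) + sum_i lambda_i a_i = (0, 0)
  -> stationarity OK
Primal feasibility (all g_i <= 0): OK
Dual feasibility (all lambda_i >= 0): FAILS
Complementary slackness (lambda_i * g_i(x) = 0 for all i): OK

Verdict: the first failing condition is dual_feasibility -> dual.

dual


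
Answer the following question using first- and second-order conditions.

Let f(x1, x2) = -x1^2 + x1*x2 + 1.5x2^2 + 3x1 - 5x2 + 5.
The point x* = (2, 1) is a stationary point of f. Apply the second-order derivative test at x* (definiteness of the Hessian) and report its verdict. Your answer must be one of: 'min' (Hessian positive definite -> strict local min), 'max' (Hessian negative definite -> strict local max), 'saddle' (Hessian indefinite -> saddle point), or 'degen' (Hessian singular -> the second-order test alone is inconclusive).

Compute the Hessian H = grad^2 f:
  H = [[-2, 1], [1, 3]]
Verify stationarity: grad f(x*) = H x* + g = (0, 0).
Eigenvalues of H: -2.1926, 3.1926.
Eigenvalues have mixed signs, so H is indefinite -> x* is a saddle point.

saddle


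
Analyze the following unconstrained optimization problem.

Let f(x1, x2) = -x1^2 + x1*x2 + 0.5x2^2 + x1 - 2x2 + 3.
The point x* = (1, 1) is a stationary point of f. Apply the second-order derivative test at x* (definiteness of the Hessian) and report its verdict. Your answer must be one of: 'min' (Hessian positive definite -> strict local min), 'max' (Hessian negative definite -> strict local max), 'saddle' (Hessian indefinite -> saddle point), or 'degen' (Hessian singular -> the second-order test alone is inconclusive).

Compute the Hessian H = grad^2 f:
  H = [[-2, 1], [1, 1]]
Verify stationarity: grad f(x*) = H x* + g = (0, 0).
Eigenvalues of H: -2.3028, 1.3028.
Eigenvalues have mixed signs, so H is indefinite -> x* is a saddle point.

saddle


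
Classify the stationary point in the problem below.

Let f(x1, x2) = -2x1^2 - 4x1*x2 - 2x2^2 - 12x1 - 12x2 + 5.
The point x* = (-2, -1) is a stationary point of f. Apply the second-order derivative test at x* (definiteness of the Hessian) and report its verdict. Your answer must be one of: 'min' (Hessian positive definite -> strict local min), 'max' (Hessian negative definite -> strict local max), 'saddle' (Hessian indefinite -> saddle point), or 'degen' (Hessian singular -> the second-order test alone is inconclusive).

Compute the Hessian H = grad^2 f:
  H = [[-4, -4], [-4, -4]]
Verify stationarity: grad f(x*) = H x* + g = (0, 0).
Eigenvalues of H: -8, 0.
H has a zero eigenvalue (singular; negative semidefinite but not definite), so H is neither positive definite, negative definite, nor indefinite. The second-order test alone is inconclusive -> degen.
(Indeed, f is constant along the null direction of H through x*, so x* is not a strict local extremum.)

degen


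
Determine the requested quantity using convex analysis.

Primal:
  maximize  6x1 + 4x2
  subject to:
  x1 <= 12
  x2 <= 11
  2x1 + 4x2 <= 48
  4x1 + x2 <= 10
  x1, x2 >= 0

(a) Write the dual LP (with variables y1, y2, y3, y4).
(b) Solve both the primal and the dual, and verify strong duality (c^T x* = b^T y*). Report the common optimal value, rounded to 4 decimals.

The standard primal-dual pair for 'max c^T x s.t. A x <= b, x >= 0' is:
  Dual:  min b^T y  s.t.  A^T y >= c,  y >= 0.

So the dual LP is:
  minimize  12y1 + 11y2 + 48y3 + 10y4
  subject to:
    y1 + 2y3 + 4y4 >= 6
    y2 + 4y3 + y4 >= 4
    y1, y2, y3, y4 >= 0

Solving the primal: x* = (0, 10).
  primal value c^T x* = 40.
Solving the dual: y* = (0, 0, 0, 4).
  dual value b^T y* = 40.
Strong duality: c^T x* = b^T y*. Confirmed.

40


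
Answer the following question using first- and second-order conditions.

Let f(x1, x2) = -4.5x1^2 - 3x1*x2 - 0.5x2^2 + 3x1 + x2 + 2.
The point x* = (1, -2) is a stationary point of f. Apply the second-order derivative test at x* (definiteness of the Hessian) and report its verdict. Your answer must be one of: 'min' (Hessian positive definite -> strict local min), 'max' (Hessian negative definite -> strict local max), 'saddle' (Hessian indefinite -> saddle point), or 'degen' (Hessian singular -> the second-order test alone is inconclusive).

Compute the Hessian H = grad^2 f:
  H = [[-9, -3], [-3, -1]]
Verify stationarity: grad f(x*) = H x* + g = (0, 0).
Eigenvalues of H: -10, 0.
H has a zero eigenvalue (singular; negative semidefinite but not definite), so H is neither positive definite, negative definite, nor indefinite. The second-order test alone is inconclusive -> degen.
(Indeed, f is constant along the null direction of H through x*, so x* is not a strict local extremum.)

degen


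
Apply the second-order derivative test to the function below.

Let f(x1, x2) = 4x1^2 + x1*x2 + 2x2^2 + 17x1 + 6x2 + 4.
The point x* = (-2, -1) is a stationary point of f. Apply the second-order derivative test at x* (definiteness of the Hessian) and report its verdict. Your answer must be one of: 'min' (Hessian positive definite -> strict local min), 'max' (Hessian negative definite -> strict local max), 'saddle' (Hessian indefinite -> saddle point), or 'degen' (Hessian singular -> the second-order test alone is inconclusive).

Compute the Hessian H = grad^2 f:
  H = [[8, 1], [1, 4]]
Verify stationarity: grad f(x*) = H x* + g = (0, 0).
Eigenvalues of H: 3.7639, 8.2361.
Both eigenvalues > 0, so H is positive definite -> x* is a strict local min.

min


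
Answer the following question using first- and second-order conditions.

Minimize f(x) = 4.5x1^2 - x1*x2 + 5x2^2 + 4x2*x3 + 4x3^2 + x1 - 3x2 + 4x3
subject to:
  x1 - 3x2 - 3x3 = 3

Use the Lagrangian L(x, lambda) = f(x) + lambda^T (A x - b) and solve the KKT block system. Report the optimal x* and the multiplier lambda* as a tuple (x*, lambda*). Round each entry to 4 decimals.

Form the Lagrangian:
  L(x, lambda) = (1/2) x^T Q x + c^T x + lambda^T (A x - b)
Stationarity (grad_x L = 0): Q x + c + A^T lambda = 0.
Primal feasibility: A x = b.

This gives the KKT block system:
  [ Q   A^T ] [ x     ]   [-c ]
  [ A    0  ] [ lambda ] = [ b ]

Solving the linear system:
  x*      = (0.1106, 0.3258, -1.2889)
  lambda* = (-1.6694)
  f(x*)   = -0.5071

x* = (0.1106, 0.3258, -1.2889), lambda* = (-1.6694)


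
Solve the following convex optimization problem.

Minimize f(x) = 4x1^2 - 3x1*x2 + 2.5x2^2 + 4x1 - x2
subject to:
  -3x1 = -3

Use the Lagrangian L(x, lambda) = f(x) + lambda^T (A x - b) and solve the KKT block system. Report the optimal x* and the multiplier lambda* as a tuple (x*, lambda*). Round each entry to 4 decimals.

Form the Lagrangian:
  L(x, lambda) = (1/2) x^T Q x + c^T x + lambda^T (A x - b)
Stationarity (grad_x L = 0): Q x + c + A^T lambda = 0.
Primal feasibility: A x = b.

This gives the KKT block system:
  [ Q   A^T ] [ x     ]   [-c ]
  [ A    0  ] [ lambda ] = [ b ]

Solving the linear system:
  x*      = (1, 0.8)
  lambda* = (3.2)
  f(x*)   = 6.4

x* = (1, 0.8), lambda* = (3.2)


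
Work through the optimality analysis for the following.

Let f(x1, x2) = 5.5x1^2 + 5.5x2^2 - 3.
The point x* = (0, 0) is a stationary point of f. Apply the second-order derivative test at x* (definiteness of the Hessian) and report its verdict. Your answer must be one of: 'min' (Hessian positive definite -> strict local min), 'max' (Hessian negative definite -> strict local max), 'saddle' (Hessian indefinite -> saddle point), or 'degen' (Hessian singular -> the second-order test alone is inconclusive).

Compute the Hessian H = grad^2 f:
  H = [[11, 0], [0, 11]]
Verify stationarity: grad f(x*) = H x* + g = (0, 0).
Eigenvalues of H: 11, 11.
Both eigenvalues > 0, so H is positive definite -> x* is a strict local min.

min


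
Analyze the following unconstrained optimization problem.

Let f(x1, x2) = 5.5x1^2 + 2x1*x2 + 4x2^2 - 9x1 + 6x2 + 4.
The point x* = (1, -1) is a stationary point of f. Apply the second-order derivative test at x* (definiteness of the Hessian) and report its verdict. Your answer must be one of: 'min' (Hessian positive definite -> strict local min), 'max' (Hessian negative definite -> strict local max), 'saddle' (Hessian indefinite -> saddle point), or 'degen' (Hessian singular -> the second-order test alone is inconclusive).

Compute the Hessian H = grad^2 f:
  H = [[11, 2], [2, 8]]
Verify stationarity: grad f(x*) = H x* + g = (0, 0).
Eigenvalues of H: 7, 12.
Both eigenvalues > 0, so H is positive definite -> x* is a strict local min.

min


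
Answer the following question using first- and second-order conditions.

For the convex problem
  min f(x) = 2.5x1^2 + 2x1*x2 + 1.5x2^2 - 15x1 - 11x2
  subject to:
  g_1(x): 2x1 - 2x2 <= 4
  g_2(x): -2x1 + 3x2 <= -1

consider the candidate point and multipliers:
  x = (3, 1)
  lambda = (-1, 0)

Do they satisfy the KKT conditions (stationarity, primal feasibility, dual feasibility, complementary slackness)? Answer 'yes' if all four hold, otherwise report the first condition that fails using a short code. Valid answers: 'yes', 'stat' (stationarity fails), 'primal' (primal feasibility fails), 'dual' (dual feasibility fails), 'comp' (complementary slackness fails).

Gradient of f: grad f(x) = Q x + c = (2, -2)
Constraint values g_i(x) = a_i^T x - b_i:
  g_1((3, 1)) = 0
  g_2((3, 1)) = -2
Stationarity residual: grad f(x) + sum_i lambda_i a_i = (0, 0)
  -> stationarity OK
Primal feasibility (all g_i <= 0): OK
Dual feasibility (all lambda_i >= 0): FAILS
Complementary slackness (lambda_i * g_i(x) = 0 for all i): OK

Verdict: the first failing condition is dual_feasibility -> dual.

dual


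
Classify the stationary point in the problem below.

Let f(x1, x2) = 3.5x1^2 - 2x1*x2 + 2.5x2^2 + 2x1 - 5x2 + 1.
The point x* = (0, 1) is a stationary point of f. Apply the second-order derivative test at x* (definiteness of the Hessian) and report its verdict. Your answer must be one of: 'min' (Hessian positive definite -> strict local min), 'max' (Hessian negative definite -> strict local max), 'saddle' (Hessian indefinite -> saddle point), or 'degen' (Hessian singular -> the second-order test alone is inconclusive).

Compute the Hessian H = grad^2 f:
  H = [[7, -2], [-2, 5]]
Verify stationarity: grad f(x*) = H x* + g = (0, 0).
Eigenvalues of H: 3.7639, 8.2361.
Both eigenvalues > 0, so H is positive definite -> x* is a strict local min.

min


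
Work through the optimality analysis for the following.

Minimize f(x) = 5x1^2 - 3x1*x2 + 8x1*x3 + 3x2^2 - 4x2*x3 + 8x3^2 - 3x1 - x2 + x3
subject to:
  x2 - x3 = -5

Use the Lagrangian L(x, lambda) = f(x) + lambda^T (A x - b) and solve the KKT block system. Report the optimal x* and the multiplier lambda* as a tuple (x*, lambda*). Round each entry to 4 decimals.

Form the Lagrangian:
  L(x, lambda) = (1/2) x^T Q x + c^T x + lambda^T (A x - b)
Stationarity (grad_x L = 0): Q x + c + A^T lambda = 0.
Primal feasibility: A x = b.

This gives the KKT block system:
  [ Q   A^T ] [ x     ]   [-c ]
  [ A    0  ] [ lambda ] = [ b ]

Solving the linear system:
  x*      = (-1.8957, -3.6087, 1.3913)
  lambda* = (22.5304)
  f(x*)   = 61.6696

x* = (-1.8957, -3.6087, 1.3913), lambda* = (22.5304)


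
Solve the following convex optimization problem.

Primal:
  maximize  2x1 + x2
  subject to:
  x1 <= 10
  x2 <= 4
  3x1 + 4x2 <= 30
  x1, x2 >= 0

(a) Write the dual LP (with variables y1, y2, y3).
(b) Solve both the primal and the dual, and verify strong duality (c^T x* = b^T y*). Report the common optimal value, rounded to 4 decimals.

The standard primal-dual pair for 'max c^T x s.t. A x <= b, x >= 0' is:
  Dual:  min b^T y  s.t.  A^T y >= c,  y >= 0.

So the dual LP is:
  minimize  10y1 + 4y2 + 30y3
  subject to:
    y1 + 3y3 >= 2
    y2 + 4y3 >= 1
    y1, y2, y3 >= 0

Solving the primal: x* = (10, 0).
  primal value c^T x* = 20.
Solving the dual: y* = (1.25, 0, 0.25).
  dual value b^T y* = 20.
Strong duality: c^T x* = b^T y*. Confirmed.

20


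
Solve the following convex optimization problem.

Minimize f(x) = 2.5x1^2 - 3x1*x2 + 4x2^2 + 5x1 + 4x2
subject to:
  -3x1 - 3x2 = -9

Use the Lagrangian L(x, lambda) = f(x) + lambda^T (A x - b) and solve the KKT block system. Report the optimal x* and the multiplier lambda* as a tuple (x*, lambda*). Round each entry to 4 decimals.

Form the Lagrangian:
  L(x, lambda) = (1/2) x^T Q x + c^T x + lambda^T (A x - b)
Stationarity (grad_x L = 0): Q x + c + A^T lambda = 0.
Primal feasibility: A x = b.

This gives the KKT block system:
  [ Q   A^T ] [ x     ]   [-c ]
  [ A    0  ] [ lambda ] = [ b ]

Solving the linear system:
  x*      = (1.6842, 1.3158)
  lambda* = (3.1579)
  f(x*)   = 21.0526

x* = (1.6842, 1.3158), lambda* = (3.1579)


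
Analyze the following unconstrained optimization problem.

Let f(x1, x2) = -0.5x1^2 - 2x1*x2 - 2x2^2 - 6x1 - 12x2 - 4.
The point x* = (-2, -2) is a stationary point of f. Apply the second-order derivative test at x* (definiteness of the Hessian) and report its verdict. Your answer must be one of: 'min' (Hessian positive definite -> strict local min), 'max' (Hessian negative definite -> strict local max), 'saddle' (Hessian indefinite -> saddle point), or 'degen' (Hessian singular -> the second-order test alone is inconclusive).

Compute the Hessian H = grad^2 f:
  H = [[-1, -2], [-2, -4]]
Verify stationarity: grad f(x*) = H x* + g = (0, 0).
Eigenvalues of H: -5, 0.
H has a zero eigenvalue (singular; negative semidefinite but not definite), so H is neither positive definite, negative definite, nor indefinite. The second-order test alone is inconclusive -> degen.
(Indeed, f is constant along the null direction of H through x*, so x* is not a strict local extremum.)

degen


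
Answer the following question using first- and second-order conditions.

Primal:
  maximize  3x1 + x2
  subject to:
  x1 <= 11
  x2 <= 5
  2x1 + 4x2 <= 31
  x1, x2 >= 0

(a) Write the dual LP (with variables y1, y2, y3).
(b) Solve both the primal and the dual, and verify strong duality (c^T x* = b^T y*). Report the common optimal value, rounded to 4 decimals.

The standard primal-dual pair for 'max c^T x s.t. A x <= b, x >= 0' is:
  Dual:  min b^T y  s.t.  A^T y >= c,  y >= 0.

So the dual LP is:
  minimize  11y1 + 5y2 + 31y3
  subject to:
    y1 + 2y3 >= 3
    y2 + 4y3 >= 1
    y1, y2, y3 >= 0

Solving the primal: x* = (11, 2.25).
  primal value c^T x* = 35.25.
Solving the dual: y* = (2.5, 0, 0.25).
  dual value b^T y* = 35.25.
Strong duality: c^T x* = b^T y*. Confirmed.

35.25


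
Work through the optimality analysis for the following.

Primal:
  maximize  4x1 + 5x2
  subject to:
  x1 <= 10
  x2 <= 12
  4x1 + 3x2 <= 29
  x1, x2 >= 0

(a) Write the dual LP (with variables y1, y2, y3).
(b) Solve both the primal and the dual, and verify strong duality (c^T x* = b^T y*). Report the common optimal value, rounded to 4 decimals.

The standard primal-dual pair for 'max c^T x s.t. A x <= b, x >= 0' is:
  Dual:  min b^T y  s.t.  A^T y >= c,  y >= 0.

So the dual LP is:
  minimize  10y1 + 12y2 + 29y3
  subject to:
    y1 + 4y3 >= 4
    y2 + 3y3 >= 5
    y1, y2, y3 >= 0

Solving the primal: x* = (0, 9.6667).
  primal value c^T x* = 48.3333.
Solving the dual: y* = (0, 0, 1.6667).
  dual value b^T y* = 48.3333.
Strong duality: c^T x* = b^T y*. Confirmed.

48.3333


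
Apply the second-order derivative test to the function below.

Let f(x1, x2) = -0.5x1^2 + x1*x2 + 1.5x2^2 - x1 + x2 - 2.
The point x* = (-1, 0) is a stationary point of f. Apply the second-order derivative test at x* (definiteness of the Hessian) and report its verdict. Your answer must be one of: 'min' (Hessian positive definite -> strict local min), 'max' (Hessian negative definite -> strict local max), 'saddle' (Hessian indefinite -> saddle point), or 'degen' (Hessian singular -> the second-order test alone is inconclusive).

Compute the Hessian H = grad^2 f:
  H = [[-1, 1], [1, 3]]
Verify stationarity: grad f(x*) = H x* + g = (0, 0).
Eigenvalues of H: -1.2361, 3.2361.
Eigenvalues have mixed signs, so H is indefinite -> x* is a saddle point.

saddle


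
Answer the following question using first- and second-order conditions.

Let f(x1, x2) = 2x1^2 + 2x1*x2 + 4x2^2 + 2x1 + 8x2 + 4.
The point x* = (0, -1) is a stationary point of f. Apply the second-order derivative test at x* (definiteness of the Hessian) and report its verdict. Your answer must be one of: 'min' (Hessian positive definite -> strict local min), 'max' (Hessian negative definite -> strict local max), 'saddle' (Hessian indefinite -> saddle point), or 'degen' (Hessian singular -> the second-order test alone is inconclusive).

Compute the Hessian H = grad^2 f:
  H = [[4, 2], [2, 8]]
Verify stationarity: grad f(x*) = H x* + g = (0, 0).
Eigenvalues of H: 3.1716, 8.8284.
Both eigenvalues > 0, so H is positive definite -> x* is a strict local min.

min


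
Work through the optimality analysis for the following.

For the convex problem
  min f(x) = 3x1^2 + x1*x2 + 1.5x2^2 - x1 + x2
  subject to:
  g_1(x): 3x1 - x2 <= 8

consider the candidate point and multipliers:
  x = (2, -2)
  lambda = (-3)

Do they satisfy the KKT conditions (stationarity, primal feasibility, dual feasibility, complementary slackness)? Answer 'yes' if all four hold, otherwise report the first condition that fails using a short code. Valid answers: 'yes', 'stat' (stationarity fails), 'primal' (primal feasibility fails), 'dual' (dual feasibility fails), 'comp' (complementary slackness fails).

Gradient of f: grad f(x) = Q x + c = (9, -3)
Constraint values g_i(x) = a_i^T x - b_i:
  g_1((2, -2)) = 0
Stationarity residual: grad f(x) + sum_i lambda_i a_i = (0, 0)
  -> stationarity OK
Primal feasibility (all g_i <= 0): OK
Dual feasibility (all lambda_i >= 0): FAILS
Complementary slackness (lambda_i * g_i(x) = 0 for all i): OK

Verdict: the first failing condition is dual_feasibility -> dual.

dual


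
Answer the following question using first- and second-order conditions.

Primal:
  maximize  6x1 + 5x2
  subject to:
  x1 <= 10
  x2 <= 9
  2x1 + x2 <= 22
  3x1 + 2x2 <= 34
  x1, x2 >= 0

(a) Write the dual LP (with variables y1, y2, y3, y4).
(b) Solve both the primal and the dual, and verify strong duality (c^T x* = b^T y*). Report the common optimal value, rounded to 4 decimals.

The standard primal-dual pair for 'max c^T x s.t. A x <= b, x >= 0' is:
  Dual:  min b^T y  s.t.  A^T y >= c,  y >= 0.

So the dual LP is:
  minimize  10y1 + 9y2 + 22y3 + 34y4
  subject to:
    y1 + 2y3 + 3y4 >= 6
    y2 + y3 + 2y4 >= 5
    y1, y2, y3, y4 >= 0

Solving the primal: x* = (5.3333, 9).
  primal value c^T x* = 77.
Solving the dual: y* = (0, 1, 0, 2).
  dual value b^T y* = 77.
Strong duality: c^T x* = b^T y*. Confirmed.

77


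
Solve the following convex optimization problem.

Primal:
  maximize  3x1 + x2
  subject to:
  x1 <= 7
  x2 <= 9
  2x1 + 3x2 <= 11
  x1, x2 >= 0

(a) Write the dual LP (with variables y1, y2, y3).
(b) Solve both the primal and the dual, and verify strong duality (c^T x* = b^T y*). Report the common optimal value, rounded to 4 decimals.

The standard primal-dual pair for 'max c^T x s.t. A x <= b, x >= 0' is:
  Dual:  min b^T y  s.t.  A^T y >= c,  y >= 0.

So the dual LP is:
  minimize  7y1 + 9y2 + 11y3
  subject to:
    y1 + 2y3 >= 3
    y2 + 3y3 >= 1
    y1, y2, y3 >= 0

Solving the primal: x* = (5.5, 0).
  primal value c^T x* = 16.5.
Solving the dual: y* = (0, 0, 1.5).
  dual value b^T y* = 16.5.
Strong duality: c^T x* = b^T y*. Confirmed.

16.5


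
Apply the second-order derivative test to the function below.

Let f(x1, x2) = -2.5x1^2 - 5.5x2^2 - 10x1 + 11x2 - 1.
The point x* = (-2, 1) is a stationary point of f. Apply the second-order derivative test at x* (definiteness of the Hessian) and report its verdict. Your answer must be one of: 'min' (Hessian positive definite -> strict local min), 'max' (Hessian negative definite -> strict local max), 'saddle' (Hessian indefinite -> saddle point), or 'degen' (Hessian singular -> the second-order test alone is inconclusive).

Compute the Hessian H = grad^2 f:
  H = [[-5, 0], [0, -11]]
Verify stationarity: grad f(x*) = H x* + g = (0, 0).
Eigenvalues of H: -11, -5.
Both eigenvalues < 0, so H is negative definite -> x* is a strict local max.

max


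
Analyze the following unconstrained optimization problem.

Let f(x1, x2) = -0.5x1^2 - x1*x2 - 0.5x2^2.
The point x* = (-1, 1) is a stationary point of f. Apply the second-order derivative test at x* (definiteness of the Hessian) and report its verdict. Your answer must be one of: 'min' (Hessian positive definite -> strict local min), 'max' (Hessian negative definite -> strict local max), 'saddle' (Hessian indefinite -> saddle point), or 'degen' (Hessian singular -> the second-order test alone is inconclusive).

Compute the Hessian H = grad^2 f:
  H = [[-1, -1], [-1, -1]]
Verify stationarity: grad f(x*) = H x* + g = (0, 0).
Eigenvalues of H: -2, 0.
H has a zero eigenvalue (singular; negative semidefinite but not definite), so H is neither positive definite, negative definite, nor indefinite. The second-order test alone is inconclusive -> degen.
(Indeed, f is constant along the null direction of H through x*, so x* is not a strict local extremum.)

degen


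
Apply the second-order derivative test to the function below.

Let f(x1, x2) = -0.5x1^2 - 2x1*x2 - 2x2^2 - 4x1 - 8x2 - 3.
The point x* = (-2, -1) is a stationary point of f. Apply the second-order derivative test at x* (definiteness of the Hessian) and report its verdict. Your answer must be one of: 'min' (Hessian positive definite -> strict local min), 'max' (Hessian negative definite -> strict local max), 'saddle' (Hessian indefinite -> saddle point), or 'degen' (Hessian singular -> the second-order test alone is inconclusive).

Compute the Hessian H = grad^2 f:
  H = [[-1, -2], [-2, -4]]
Verify stationarity: grad f(x*) = H x* + g = (0, 0).
Eigenvalues of H: -5, 0.
H has a zero eigenvalue (singular; negative semidefinite but not definite), so H is neither positive definite, negative definite, nor indefinite. The second-order test alone is inconclusive -> degen.
(Indeed, f is constant along the null direction of H through x*, so x* is not a strict local extremum.)

degen


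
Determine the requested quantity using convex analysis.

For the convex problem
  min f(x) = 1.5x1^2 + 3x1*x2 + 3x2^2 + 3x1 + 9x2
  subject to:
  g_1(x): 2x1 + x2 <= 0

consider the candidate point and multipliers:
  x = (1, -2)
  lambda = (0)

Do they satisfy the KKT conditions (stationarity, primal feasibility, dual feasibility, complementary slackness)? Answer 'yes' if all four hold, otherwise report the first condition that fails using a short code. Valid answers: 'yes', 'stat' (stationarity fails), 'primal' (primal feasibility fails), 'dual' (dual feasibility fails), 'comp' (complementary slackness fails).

Gradient of f: grad f(x) = Q x + c = (0, 0)
Constraint values g_i(x) = a_i^T x - b_i:
  g_1((1, -2)) = 0
Stationarity residual: grad f(x) + sum_i lambda_i a_i = (0, 0)
  -> stationarity OK
Primal feasibility (all g_i <= 0): OK
Dual feasibility (all lambda_i >= 0): OK
Complementary slackness (lambda_i * g_i(x) = 0 for all i): OK

Verdict: yes, KKT holds.

yes


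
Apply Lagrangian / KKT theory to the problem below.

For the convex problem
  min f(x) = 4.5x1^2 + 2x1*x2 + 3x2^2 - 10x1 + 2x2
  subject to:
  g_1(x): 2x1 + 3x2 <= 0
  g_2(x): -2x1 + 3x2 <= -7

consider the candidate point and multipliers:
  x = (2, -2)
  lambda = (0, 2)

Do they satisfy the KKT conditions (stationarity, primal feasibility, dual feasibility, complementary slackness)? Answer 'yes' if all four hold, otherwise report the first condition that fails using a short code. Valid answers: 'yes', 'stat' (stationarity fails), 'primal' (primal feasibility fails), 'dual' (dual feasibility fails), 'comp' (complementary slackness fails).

Gradient of f: grad f(x) = Q x + c = (4, -6)
Constraint values g_i(x) = a_i^T x - b_i:
  g_1((2, -2)) = -2
  g_2((2, -2)) = -3
Stationarity residual: grad f(x) + sum_i lambda_i a_i = (0, 0)
  -> stationarity OK
Primal feasibility (all g_i <= 0): OK
Dual feasibility (all lambda_i >= 0): OK
Complementary slackness (lambda_i * g_i(x) = 0 for all i): FAILS

Verdict: the first failing condition is complementary_slackness -> comp.

comp


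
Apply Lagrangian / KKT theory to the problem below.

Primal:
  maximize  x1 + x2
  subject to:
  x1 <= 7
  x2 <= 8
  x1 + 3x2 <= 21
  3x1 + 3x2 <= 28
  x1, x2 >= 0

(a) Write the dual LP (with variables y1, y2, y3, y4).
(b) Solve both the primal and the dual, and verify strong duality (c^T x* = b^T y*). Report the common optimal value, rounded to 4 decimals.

The standard primal-dual pair for 'max c^T x s.t. A x <= b, x >= 0' is:
  Dual:  min b^T y  s.t.  A^T y >= c,  y >= 0.

So the dual LP is:
  minimize  7y1 + 8y2 + 21y3 + 28y4
  subject to:
    y1 + y3 + 3y4 >= 1
    y2 + 3y3 + 3y4 >= 1
    y1, y2, y3, y4 >= 0

Solving the primal: x* = (7, 2.3333).
  primal value c^T x* = 9.3333.
Solving the dual: y* = (0, 0, 0, 0.3333).
  dual value b^T y* = 9.3333.
Strong duality: c^T x* = b^T y*. Confirmed.

9.3333


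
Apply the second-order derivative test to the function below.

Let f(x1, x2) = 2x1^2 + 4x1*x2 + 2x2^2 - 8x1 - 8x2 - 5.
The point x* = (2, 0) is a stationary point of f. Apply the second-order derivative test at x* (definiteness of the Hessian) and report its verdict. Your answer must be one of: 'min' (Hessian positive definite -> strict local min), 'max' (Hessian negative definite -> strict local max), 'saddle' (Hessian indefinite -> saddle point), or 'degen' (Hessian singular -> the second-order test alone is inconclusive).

Compute the Hessian H = grad^2 f:
  H = [[4, 4], [4, 4]]
Verify stationarity: grad f(x*) = H x* + g = (0, 0).
Eigenvalues of H: 0, 8.
H has a zero eigenvalue (singular; positive semidefinite but not definite), so H is neither positive definite, negative definite, nor indefinite. The second-order test alone is inconclusive -> degen.
(Indeed, f is constant along the null direction of H through x*, so x* is not a strict local extremum.)

degen


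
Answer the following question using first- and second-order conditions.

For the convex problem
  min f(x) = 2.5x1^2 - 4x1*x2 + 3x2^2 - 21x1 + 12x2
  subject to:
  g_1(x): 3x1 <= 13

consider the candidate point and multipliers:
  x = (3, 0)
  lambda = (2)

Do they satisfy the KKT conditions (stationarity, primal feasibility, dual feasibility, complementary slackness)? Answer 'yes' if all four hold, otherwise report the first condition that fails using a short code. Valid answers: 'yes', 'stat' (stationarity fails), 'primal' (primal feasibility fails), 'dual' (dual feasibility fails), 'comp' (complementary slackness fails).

Gradient of f: grad f(x) = Q x + c = (-6, 0)
Constraint values g_i(x) = a_i^T x - b_i:
  g_1((3, 0)) = -4
Stationarity residual: grad f(x) + sum_i lambda_i a_i = (0, 0)
  -> stationarity OK
Primal feasibility (all g_i <= 0): OK
Dual feasibility (all lambda_i >= 0): OK
Complementary slackness (lambda_i * g_i(x) = 0 for all i): FAILS

Verdict: the first failing condition is complementary_slackness -> comp.

comp


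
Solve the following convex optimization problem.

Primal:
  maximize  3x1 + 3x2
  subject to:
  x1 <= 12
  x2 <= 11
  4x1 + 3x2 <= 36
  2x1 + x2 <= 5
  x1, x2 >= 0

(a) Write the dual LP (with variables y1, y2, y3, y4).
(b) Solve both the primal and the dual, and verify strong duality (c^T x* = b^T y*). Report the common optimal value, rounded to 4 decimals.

The standard primal-dual pair for 'max c^T x s.t. A x <= b, x >= 0' is:
  Dual:  min b^T y  s.t.  A^T y >= c,  y >= 0.

So the dual LP is:
  minimize  12y1 + 11y2 + 36y3 + 5y4
  subject to:
    y1 + 4y3 + 2y4 >= 3
    y2 + 3y3 + y4 >= 3
    y1, y2, y3, y4 >= 0

Solving the primal: x* = (0, 5).
  primal value c^T x* = 15.
Solving the dual: y* = (0, 0, 0, 3).
  dual value b^T y* = 15.
Strong duality: c^T x* = b^T y*. Confirmed.

15


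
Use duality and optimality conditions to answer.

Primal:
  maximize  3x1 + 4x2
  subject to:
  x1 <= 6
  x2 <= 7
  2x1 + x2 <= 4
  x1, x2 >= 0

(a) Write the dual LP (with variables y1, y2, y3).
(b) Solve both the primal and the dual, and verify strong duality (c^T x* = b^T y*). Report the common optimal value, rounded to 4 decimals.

The standard primal-dual pair for 'max c^T x s.t. A x <= b, x >= 0' is:
  Dual:  min b^T y  s.t.  A^T y >= c,  y >= 0.

So the dual LP is:
  minimize  6y1 + 7y2 + 4y3
  subject to:
    y1 + 2y3 >= 3
    y2 + y3 >= 4
    y1, y2, y3 >= 0

Solving the primal: x* = (0, 4).
  primal value c^T x* = 16.
Solving the dual: y* = (0, 0, 4).
  dual value b^T y* = 16.
Strong duality: c^T x* = b^T y*. Confirmed.

16
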